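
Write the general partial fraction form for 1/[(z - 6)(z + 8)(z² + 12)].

Two linear + quadratic: α/(z - 6) + β/(z + 8) + (γz + δ)/(z² + 12)


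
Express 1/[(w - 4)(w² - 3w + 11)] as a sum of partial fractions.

Cover-up at w = 4: P = 1/(4² - 3·4 + 11) = 1/15. Then Q = -P = -1/15, R = -P·(-3 + 4) = -1/15
Result: (1/15)/(w - 4) - ((1/15)w + 1/15)/(w² - 3w + 11)


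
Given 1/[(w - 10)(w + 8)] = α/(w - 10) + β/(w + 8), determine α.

Cover-up at w = 10: α = 1/(10 + 8) = 1/18


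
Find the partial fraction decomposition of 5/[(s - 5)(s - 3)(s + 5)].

Using cover-up method: P = 1/4, Q = -5/16, R = 1/16
Result: (1/4)/(s - 5) - (5/16)/(s - 3) + (1/16)/(s + 5)


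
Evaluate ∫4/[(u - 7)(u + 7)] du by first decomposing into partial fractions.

Decompose: 4/[(u - 7)(u + 7)] = (2/7)/(u - 7) - (2/7)/(u + 7). Integrate each term: (2/7) ln|(u - 7)| - (2/7) ln|(u + 7)| + C


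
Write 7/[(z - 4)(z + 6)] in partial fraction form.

7/(z - 4)(z + 6) = A/(z - 4) + B/(z + 6). A = 7/(4 + 6) = 7/10, B = 7/(-6 - 4) = -7/10
Result: (7/10)/(z - 4) - (7/10)/(z + 6)


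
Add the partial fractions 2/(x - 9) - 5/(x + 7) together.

Common denominator (x - 9)(x + 7). Numerator: 2(x + 7) - 5(x - 9) = (2x + 14) - (5x - 45) = -3x + 59
Result: (-3x + 59)/[(x - 9)(x + 7)]


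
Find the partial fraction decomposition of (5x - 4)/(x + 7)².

(5x - 4) = A(x + 7) + B. At x = -7: B = 5·(-7) - 4 = -39. Coeff of x: A = 5
Result: 5/(x + 7) - 39/(x + 7)²


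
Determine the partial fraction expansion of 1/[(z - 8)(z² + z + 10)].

Cover-up at z = 8: α = 1/(8² + 1·8 + 10) = 1/82. Then β = -α = -1/82, γ = -α·(1 + 8) = -9/82
Result: (1/82)/(z - 8) - ((1/82)z + 9/82)/(z² + z + 10)


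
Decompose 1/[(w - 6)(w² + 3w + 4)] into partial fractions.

Cover-up at w = 6: α = 1/(6² + 3·6 + 4) = 1/58. Then β = -α = -1/58, γ = -α·(3 + 6) = -9/58
Result: (1/58)/(w - 6) - ((1/58)w + 9/58)/(w² + 3w + 4)


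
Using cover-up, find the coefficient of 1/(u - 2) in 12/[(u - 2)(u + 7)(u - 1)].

Cover (u - 2), set u=2: 12/[(2 + 7)(2 - 1)] = 4/3


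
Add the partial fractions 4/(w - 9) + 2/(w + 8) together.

Common denominator (w - 9)(w + 8). Numerator: 4(w + 8) + 2(w - 9) = (4w + 32) + (2w - 18) = 6w + 14
Result: (6w + 14)/[(w - 9)(w + 8)]


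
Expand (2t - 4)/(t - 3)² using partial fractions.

(2t - 4) = α(t - 3) + β. At t = 3: β = 2·3 - 4 = 2. Coeff of t: α = 2
Result: 2/(t - 3) + 2/(t - 3)²


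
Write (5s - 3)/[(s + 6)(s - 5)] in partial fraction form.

At s=-6: A = (5·(-6) - 3)/(-6 - 5) = 3. At s=5: B = (5·5 - 3)/(5 + 6) = 2
Result: 3/(s + 6) + 2/(s - 5)


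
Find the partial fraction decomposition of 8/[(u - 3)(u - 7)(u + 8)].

Using cover-up method: α = -2/11, β = 2/15, γ = 8/165
Result: (-2/11)/(u - 3) + (2/15)/(u - 7) + (8/165)/(u + 8)


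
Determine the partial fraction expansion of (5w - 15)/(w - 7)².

(5w - 15) = A(w - 7) + B. At w = 7: B = 5·7 - 15 = 20. Coeff of w: A = 5
Result: 5/(w - 7) + 20/(w - 7)²


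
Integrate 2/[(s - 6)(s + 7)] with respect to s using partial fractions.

Decompose: 2/[(s - 6)(s + 7)] = (2/13)/(s - 6) - (2/13)/(s + 7). Integrate each term: (2/13) ln|(s - 6)| - (2/13) ln|(s + 7)| + C


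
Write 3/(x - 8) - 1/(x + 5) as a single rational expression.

Common denominator (x - 8)(x + 5). Numerator: 3(x + 5) - 1(x - 8) = (3x + 15) - (x - 8) = 2x + 23
Result: (2x + 23)/[(x - 8)(x + 5)]


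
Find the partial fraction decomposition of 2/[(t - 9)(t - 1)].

2/(t - 9)(t - 1) = P/(t - 9) + Q/(t - 1). P = 2/(9 - 1) = 1/4, Q = 2/(1 - 9) = -1/4
Result: (1/4)/(t - 9) - (1/4)/(t - 1)


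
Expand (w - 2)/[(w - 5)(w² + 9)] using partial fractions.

At w=5: A = (1·5 - 2)/(5² + 9) = 3/34. B = -A = -3/34, C = 1 - 5·A = 19/34
Result: (3/34)/(w - 5) - ((3/34)w - 19/34)/(w² + 9)


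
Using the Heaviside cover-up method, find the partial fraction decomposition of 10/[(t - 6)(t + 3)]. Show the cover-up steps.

Cover (t - 6): set t=6, get P = 10/(6 + 3) = 10/9. Cover (t + 3): set t=-3, get Q = 10/(-3 - 6) = -10/9.
Result: (10/9)/(t - 6) - (10/9)/(t + 3)


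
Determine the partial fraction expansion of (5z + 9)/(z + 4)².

(5z + 9) = α(z + 4) + β. At z = -4: β = 5·(-4) + 9 = -11. Coeff of z: α = 5
Result: 5/(z + 4) - 11/(z + 4)²


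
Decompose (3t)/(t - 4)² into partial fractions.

(3t) = α(t - 4) + β. At t = 4: β = 3·4 + 0 = 12. Coeff of t: α = 3
Result: 3/(t - 4) + 12/(t - 4)²


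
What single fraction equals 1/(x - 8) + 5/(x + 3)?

Common denominator (x - 8)(x + 3). Numerator: 1(x + 3) + 5(x - 8) = (x + 3) + (5x - 40) = 6x - 37
Result: (6x - 37)/[(x - 8)(x + 3)]


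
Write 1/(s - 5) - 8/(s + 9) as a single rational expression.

Common denominator (s - 5)(s + 9). Numerator: 1(s + 9) - 8(s - 5) = (s + 9) - (8s - 40) = -7s + 49
Result: (-7s + 49)/[(s - 5)(s + 9)]


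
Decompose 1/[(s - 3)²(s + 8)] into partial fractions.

Cover-up at s=-8: γ = 1/(-8 - 3)² = 1/121. Cover-up at s=3: β = 1/(3 + 8) = 1/11. Comparing s² coeff: α = -γ = -1/121
Result: (-1/121)/(s - 3) + (1/11)/(s - 3)² + (1/121)/(s + 8)


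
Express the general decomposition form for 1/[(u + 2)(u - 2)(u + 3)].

Three distinct linear factors: P/(u + 2) + Q/(u - 2) + R/(u + 3)


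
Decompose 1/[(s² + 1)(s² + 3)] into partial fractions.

Coefficient matching gives P = R = 0, Q = 1/(3-1) = 1/2, S = -Q = -1/2
Result: (1/2)/(s² + 1) - (1/2)/(s² + 3)


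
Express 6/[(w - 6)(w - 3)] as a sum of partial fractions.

6/(w - 6)(w - 3) = P/(w - 6) + Q/(w - 3). P = 6/(6 - 3) = 2, Q = 6/(3 - 6) = -2
Result: 2/(w - 6) - 2/(w - 3)


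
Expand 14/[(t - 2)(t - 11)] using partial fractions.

14/(t - 2)(t - 11) = A/(t - 2) + B/(t - 11). A = 14/(2 - 11) = -14/9, B = 14/(11 - 2) = 14/9
Result: (-14/9)/(t - 2) + (14/9)/(t - 11)


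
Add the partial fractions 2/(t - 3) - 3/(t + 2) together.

Common denominator (t - 3)(t + 2). Numerator: 2(t + 2) - 3(t - 3) = (2t + 4) - (3t - 9) = -t + 13
Result: (-t + 13)/[(t - 3)(t + 2)]


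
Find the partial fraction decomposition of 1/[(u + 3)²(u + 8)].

Cover-up at u=-8: γ = 1/(-8 + 3)² = 1/25. Cover-up at u=-3: β = 1/(-3 + 8) = 1/5. Comparing u² coeff: α = -γ = -1/25
Result: (-1/25)/(u + 3) + (1/5)/(u + 3)² + (1/25)/(u + 8)


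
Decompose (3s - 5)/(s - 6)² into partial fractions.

(3s - 5) = P(s - 6) + Q. At s = 6: Q = 3·6 - 5 = 13. Coeff of s: P = 3
Result: 3/(s - 6) + 13/(s - 6)²


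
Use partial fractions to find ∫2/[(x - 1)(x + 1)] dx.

Decompose: 2/[(x - 1)(x + 1)] = 1/(x - 1) - 1/(x + 1). Integrate each term: ln|(x - 1)| - ln|(x + 1)| + C


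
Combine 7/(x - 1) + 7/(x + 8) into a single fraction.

Common denominator (x - 1)(x + 8). Numerator: 7(x + 8) + 7(x - 1) = (7x + 56) + (7x - 7) = 14x + 49
Result: (14x + 49)/[(x - 1)(x + 8)]


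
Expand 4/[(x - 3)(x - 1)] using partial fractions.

4/(x - 3)(x - 1) = A/(x - 3) + B/(x - 1). A = 4/(3 - 1) = 2, B = 4/(1 - 3) = -2
Result: 2/(x - 3) - 2/(x - 1)


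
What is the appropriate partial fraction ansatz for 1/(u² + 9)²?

Repeated quadratic factor: (αu + β)/(u² + 9) + (γu + δ)/(u² + 9)²


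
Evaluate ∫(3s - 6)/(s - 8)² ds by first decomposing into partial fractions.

Decompose: A = 3, B = 3·8 - 6 = 18, so (3s - 6)/(s - 8)² = 3/(s - 8) + 18/(s - 8)². Integrate: ∫ A/(s - 8) ds = 3 ln|(s - 8)|; ∫ B/(s - 8)² ds = -18/(s - 8). Sum: 3 ln|(s - 8)| - 18/(s - 8) + C


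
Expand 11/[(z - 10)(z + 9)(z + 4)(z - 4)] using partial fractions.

Using Heaviside cover-up: (11/1596)/(z - 10) - (11/1235)/(z + 9) + (11/560)/(z + 4) - (11/624)/(z - 4)


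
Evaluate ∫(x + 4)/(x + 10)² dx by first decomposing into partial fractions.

Decompose: A = 1, B = 1·(-10) + 4 = -6, so (x + 4)/(x + 10)² = 1/(x + 10) - 6/(x + 10)². Integrate: ∫ A/(x + 10) dx = ln|(x + 10)|; ∫ B/(x + 10)² dx = 6/(x + 10). Sum: ln|(x + 10)| + 6/(x + 10) + C


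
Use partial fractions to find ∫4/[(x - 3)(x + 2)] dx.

Decompose: 4/[(x - 3)(x + 2)] = (4/5)/(x - 3) - (4/5)/(x + 2). Integrate each term: (4/5) ln|(x - 3)| - (4/5) ln|(x + 2)| + C


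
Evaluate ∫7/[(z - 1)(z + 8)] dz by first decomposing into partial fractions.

Decompose: 7/[(z - 1)(z + 8)] = (7/9)/(z - 1) - (7/9)/(z + 8). Integrate each term: (7/9) ln|(z - 1)| - (7/9) ln|(z + 8)| + C


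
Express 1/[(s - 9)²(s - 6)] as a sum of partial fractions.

Cover-up at s=6: γ = 1/(6 - 9)² = 1/9. Cover-up at s=9: β = 1/(9 - 6) = 1/3. Comparing s² coeff: α = -γ = -1/9
Result: (-1/9)/(s - 9) + (1/3)/(s - 9)² + (1/9)/(s - 6)


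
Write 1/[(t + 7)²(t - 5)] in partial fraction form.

Cover-up at t=5: γ = 1/(5 + 7)² = 1/144. Cover-up at t=-7: β = 1/(-7 - 5) = -1/12. Comparing t² coeff: α = -γ = -1/144
Result: (-1/144)/(t + 7) - (1/12)/(t + 7)² + (1/144)/(t - 5)


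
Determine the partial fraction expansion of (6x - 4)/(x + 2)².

(6x - 4) = P(x + 2) + Q. At x = -2: Q = 6·(-2) - 4 = -16. Coeff of x: P = 6
Result: 6/(x + 2) - 16/(x + 2)²


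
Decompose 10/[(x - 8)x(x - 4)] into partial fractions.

Using cover-up method: A = 5/16, B = 5/16, C = -5/8
Result: (5/16)/(x - 8) + (5/16)/x - (5/8)/(x - 4)


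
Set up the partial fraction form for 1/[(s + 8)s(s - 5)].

Three distinct linear factors: A/(s + 8) + B/s + C/(s - 5)


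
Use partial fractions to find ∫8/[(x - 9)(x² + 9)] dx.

Cover-up at x=9: P = 8/(9²+9) = 4/45. Coeff matching: Q = -4/45, R = -4/5. Decomposition: (4/45)/(x - 9) - ((4/45)x + 4/5)/(x² + 9). Integrate: linear → ln, quadratic → (1/2)ln + arctan: (4/45) ln|(x - 9)| - (2/45) ln(x² + 9) - (4/15) arctan(x/3) + C


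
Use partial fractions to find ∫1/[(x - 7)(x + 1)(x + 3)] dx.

Cover-up: A = 1/80, B = -1/16, C = 1/20. Decomposition: (1/80)/(x - 7) - (1/16)/(x + 1) + (1/20)/(x + 3). Integrate each term: (1/80) ln|(x - 7)| - (1/16) ln|(x + 1)| + (1/20) ln|(x + 3)| + C


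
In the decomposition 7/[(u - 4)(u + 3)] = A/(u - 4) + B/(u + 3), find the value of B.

Cover-up at u = -3: B = 7/(-3 - 4) = -7/7 = -1


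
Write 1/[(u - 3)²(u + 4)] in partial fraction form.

Cover-up at u=-4: γ = 1/(-4 - 3)² = 1/49. Cover-up at u=3: β = 1/(3 + 4) = 1/7. Comparing u² coeff: α = -γ = -1/49
Result: (-1/49)/(u - 3) + (1/7)/(u - 3)² + (1/49)/(u + 4)


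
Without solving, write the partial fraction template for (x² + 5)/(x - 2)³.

Repeated linear factor (power 3): P/(x - 2) + Q/(x - 2)² + R/(x - 2)³


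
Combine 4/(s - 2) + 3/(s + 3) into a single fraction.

Common denominator (s - 2)(s + 3). Numerator: 4(s + 3) + 3(s - 2) = (4s + 12) + (3s - 6) = 7s + 6
Result: (7s + 6)/[(s - 2)(s + 3)]


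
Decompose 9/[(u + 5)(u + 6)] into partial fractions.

9/(u + 5)(u + 6) = A/(u + 5) + B/(u + 6). A = 9/(-5 + 6) = 9, B = 9/(-6 + 5) = -9
Result: 9/(u + 5) - 9/(u + 6)


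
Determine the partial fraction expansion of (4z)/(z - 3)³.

(4z) = P(z - 3)² + Q(z - 3) + R. At z = 3: R = 4·3 + 0 = 12. Coefficients: P = 0, Q = 4
Result: 4/(z - 3)² + 12/(z - 3)³


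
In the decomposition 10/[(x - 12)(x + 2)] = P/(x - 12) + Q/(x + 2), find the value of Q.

Cover-up at x = -2: Q = 10/(-2 - 12) = -10/14 = -5/7


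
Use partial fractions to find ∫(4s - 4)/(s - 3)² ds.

Decompose: P = 4, Q = 4·3 - 4 = 8, so (4s - 4)/(s - 3)² = 4/(s - 3) + 8/(s - 3)². Integrate: ∫ P/(s - 3) ds = 4 ln|(s - 3)|; ∫ Q/(s - 3)² ds = -8/(s - 3). Sum: 4 ln|(s - 3)| - 8/(s - 3) + C


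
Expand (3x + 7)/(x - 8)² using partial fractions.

(3x + 7) = α(x - 8) + β. At x = 8: β = 3·8 + 7 = 31. Coeff of x: α = 3
Result: 3/(x - 8) + 31/(x - 8)²


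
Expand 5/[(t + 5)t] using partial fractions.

5/(t + 5)t = P/(t + 5) + Q/t. P = 5/(-5 - 0) = -1, Q = 5/(0 + 5) = 1
Result: -1/(t + 5) + 1/t


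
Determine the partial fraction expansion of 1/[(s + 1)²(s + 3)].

Cover-up at s=-3: R = 1/(-3 + 1)² = 1/4. Cover-up at s=-1: Q = 1/(-1 + 3) = 1/2. Comparing s² coeff: P = -R = -1/4
Result: (-1/4)/(s + 1) + (1/2)/(s + 1)² + (1/4)/(s + 3)


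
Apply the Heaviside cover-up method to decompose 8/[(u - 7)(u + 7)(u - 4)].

Cover (u - 7), u=7: P = 8/[(7 + 7)(7 - 4)] = 4/21. Cover (u + 7), u=-7: Q = 8/[(-7 - 7)(-7 - 4)] = 4/77. Cover (u - 4), u=4: R = 8/[(4 - 7)(4 + 7)] = -8/33.
Result: (4/21)/(u - 7) + (4/77)/(u + 7) - (8/33)/(u - 4)


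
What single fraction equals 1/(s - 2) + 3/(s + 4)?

Common denominator (s - 2)(s + 4). Numerator: 1(s + 4) + 3(s - 2) = (s + 4) + (3s - 6) = 4s - 2
Result: (4s - 2)/[(s - 2)(s + 4)]


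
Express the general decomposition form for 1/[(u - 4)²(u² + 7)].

Repeated linear + quadratic: A/(u - 4) + B/(u - 4)² + (Cu + D)/(u² + 7)


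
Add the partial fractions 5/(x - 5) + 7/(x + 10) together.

Common denominator (x - 5)(x + 10). Numerator: 5(x + 10) + 7(x - 5) = (5x + 50) + (7x - 35) = 12x + 15
Result: (12x + 15)/[(x - 5)(x + 10)]


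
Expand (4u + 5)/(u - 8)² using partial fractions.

(4u + 5) = A(u - 8) + B. At u = 8: B = 4·8 + 5 = 37. Coeff of u: A = 4
Result: 4/(u - 8) + 37/(u - 8)²


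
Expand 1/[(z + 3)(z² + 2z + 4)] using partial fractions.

Cover-up at z = -3: P = 1/((-3)² + 2·(-3) + 4) = 1/7. Then Q = -P = -1/7, R = -P·(2 - 3) = 1/7
Result: (1/7)/(z + 3) - ((1/7)z - 1/7)/(z² + 2z + 4)


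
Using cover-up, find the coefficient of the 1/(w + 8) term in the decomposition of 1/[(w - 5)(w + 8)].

Cover (w + 8), set w=-8: 1/((w - 5) at w=-8) = 1/(-13) = -1/13


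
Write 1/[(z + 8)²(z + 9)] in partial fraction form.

Cover-up at z=-9: R = 1/(-9 + 8)² = 1. Cover-up at z=-8: Q = 1/(-8 + 9) = 1. Comparing z² coeff: P = -R = -1
Result: -1/(z + 8) + 1/(z + 8)² + 1/(z + 9)


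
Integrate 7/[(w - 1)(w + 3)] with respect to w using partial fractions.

Decompose: 7/[(w - 1)(w + 3)] = (7/4)/(w - 1) - (7/4)/(w + 3). Integrate each term: (7/4) ln|(w - 1)| - (7/4) ln|(w + 3)| + C


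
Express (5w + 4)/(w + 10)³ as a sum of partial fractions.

(5w + 4) = P(w + 10)² + Q(w + 10) + R. At w = -10: R = 5·(-10) + 4 = -46. Coefficients: P = 0, Q = 5
Result: 5/(w + 10)² - 46/(w + 10)³


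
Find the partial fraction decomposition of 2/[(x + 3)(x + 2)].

2/(x + 3)(x + 2) = P/(x + 3) + Q/(x + 2). P = 2/(-3 + 2) = -2, Q = 2/(-2 + 3) = 2
Result: -2/(x + 3) + 2/(x + 2)


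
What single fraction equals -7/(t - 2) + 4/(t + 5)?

Common denominator (t - 2)(t + 5). Numerator: -7(t + 5) + 4(t - 2) = (-7t - 35) + (4t - 8) = -3t - 43
Result: (-3t - 43)/[(t - 2)(t + 5)]


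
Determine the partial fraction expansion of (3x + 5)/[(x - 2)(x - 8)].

At x=2: P = (3·2 + 5)/(2 - 8) = -11/6. At x=8: Q = (3·8 + 5)/(8 - 2) = 29/6
Result: (-11/6)/(x - 2) + (29/6)/(x - 8)


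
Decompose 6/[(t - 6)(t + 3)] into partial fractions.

6/(t - 6)(t + 3) = P/(t - 6) + Q/(t + 3). P = 6/(6 + 3) = 2/3, Q = 6/(-3 - 6) = -2/3
Result: (2/3)/(t - 6) - (2/3)/(t + 3)


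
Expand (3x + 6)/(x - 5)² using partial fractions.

(3x + 6) = A(x - 5) + B. At x = 5: B = 3·5 + 6 = 21. Coeff of x: A = 3
Result: 3/(x - 5) + 21/(x - 5)²


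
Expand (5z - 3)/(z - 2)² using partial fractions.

(5z - 3) = P(z - 2) + Q. At z = 2: Q = 5·2 - 3 = 7. Coeff of z: P = 5
Result: 5/(z - 2) + 7/(z - 2)²


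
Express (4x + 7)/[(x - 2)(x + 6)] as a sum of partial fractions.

At x=2: α = (4·2 + 7)/(2 + 6) = 15/8. At x=-6: β = (4·(-6) + 7)/(-6 - 2) = 17/8
Result: (15/8)/(x - 2) + (17/8)/(x + 6)


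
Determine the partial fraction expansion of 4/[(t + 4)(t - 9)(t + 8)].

Using cover-up method: P = -1/13, Q = 4/221, R = 1/17
Result: (-1/13)/(t + 4) + (4/221)/(t - 9) + (1/17)/(t + 8)


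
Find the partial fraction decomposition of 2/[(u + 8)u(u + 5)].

Using cover-up method: P = 1/12, Q = 1/20, R = -2/15
Result: (1/12)/(u + 8) + (1/20)/u - (2/15)/(u + 5)


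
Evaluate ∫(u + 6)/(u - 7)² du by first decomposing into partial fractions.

Decompose: α = 1, β = 1·7 + 6 = 13, so (u + 6)/(u - 7)² = 1/(u - 7) + 13/(u - 7)². Integrate: ∫ α/(u - 7) du = ln|(u - 7)|; ∫ β/(u - 7)² du = -13/(u - 7). Sum: ln|(u - 7)| - 13/(u - 7) + C


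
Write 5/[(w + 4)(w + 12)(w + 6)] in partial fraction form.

Using cover-up method: A = 5/16, B = 5/48, C = -5/12
Result: (5/16)/(w + 4) + (5/48)/(w + 12) - (5/12)/(w + 6)


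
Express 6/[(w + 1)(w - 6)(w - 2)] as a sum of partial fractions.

Using cover-up method: A = 2/7, B = 3/14, C = -1/2
Result: (2/7)/(w + 1) + (3/14)/(w - 6) - (1/2)/(w - 2)


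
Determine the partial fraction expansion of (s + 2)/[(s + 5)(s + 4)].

At s=-5: A = (1·(-5) + 2)/(-5 + 4) = 3. At s=-4: B = (1·(-4) + 2)/(-4 + 5) = -2
Result: 3/(s + 5) - 2/(s + 4)


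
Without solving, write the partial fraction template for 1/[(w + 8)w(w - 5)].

Three distinct linear factors: A/(w + 8) + B/w + C/(w - 5)


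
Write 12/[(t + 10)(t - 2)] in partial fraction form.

12/(t + 10)(t - 2) = A/(t + 10) + B/(t - 2). A = 12/(-10 - 2) = -1, B = 12/(2 + 10) = 1
Result: -1/(t + 10) + 1/(t - 2)


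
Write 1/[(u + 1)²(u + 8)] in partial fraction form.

Cover-up at u=-8: C = 1/(-8 + 1)² = 1/49. Cover-up at u=-1: B = 1/(-1 + 8) = 1/7. Comparing u² coeff: A = -C = -1/49
Result: (-1/49)/(u + 1) + (1/7)/(u + 1)² + (1/49)/(u + 8)


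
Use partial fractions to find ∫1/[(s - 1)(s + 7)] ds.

Decompose: 1/[(s - 1)(s + 7)] = (1/8)/(s - 1) - (1/8)/(s + 7). Integrate each term: (1/8) ln|(s - 1)| - (1/8) ln|(s + 7)| + C


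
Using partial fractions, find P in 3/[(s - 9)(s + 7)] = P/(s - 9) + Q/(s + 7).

Cover-up at s = 9: P = 3/(9 + 7) = 3/16


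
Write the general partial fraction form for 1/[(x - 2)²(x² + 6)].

Repeated linear + quadratic: P/(x - 2) + Q/(x - 2)² + (Rx + S)/(x² + 6)


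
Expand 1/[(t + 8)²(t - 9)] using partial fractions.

Cover-up at t=9: R = 1/(9 + 8)² = 1/289. Cover-up at t=-8: Q = 1/(-8 - 9) = -1/17. Comparing t² coeff: P = -R = -1/289
Result: (-1/289)/(t + 8) - (1/17)/(t + 8)² + (1/289)/(t - 9)


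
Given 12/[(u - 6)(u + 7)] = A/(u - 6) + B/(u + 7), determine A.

Cover-up at u = 6: A = 12/(6 + 7) = 12/13


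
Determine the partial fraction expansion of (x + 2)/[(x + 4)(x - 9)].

At x=-4: A = (1·(-4) + 2)/(-4 - 9) = 2/13. At x=9: B = (1·9 + 2)/(9 + 4) = 11/13
Result: (2/13)/(x + 4) + (11/13)/(x - 9)


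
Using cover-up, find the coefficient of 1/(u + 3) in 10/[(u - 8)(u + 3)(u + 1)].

Cover (u + 3), set u=-3: 10/[(-3 - 8)(-3 + 1)] = 5/11


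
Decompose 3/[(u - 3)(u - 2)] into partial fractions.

3/(u - 3)(u - 2) = A/(u - 3) + B/(u - 2). A = 3/(3 - 2) = 3, B = 3/(2 - 3) = -3
Result: 3/(u - 3) - 3/(u - 2)


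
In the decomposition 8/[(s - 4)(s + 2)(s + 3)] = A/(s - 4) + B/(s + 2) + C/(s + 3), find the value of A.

Cover-up at s = 4: A = 8/[(4 + 2)(4 + 3)] = 8/[(6)(7)] = 8/42 = 4/21


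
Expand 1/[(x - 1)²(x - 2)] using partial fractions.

Cover-up at x=2: γ = 1/(2 - 1)² = 1. Cover-up at x=1: β = 1/(1 - 2) = -1. Comparing x² coeff: α = -γ = -1
Result: -1/(x - 1) - 1/(x - 1)² + 1/(x - 2)


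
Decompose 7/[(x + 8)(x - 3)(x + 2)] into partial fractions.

Using cover-up method: α = 7/66, β = 7/55, γ = -7/30
Result: (7/66)/(x + 8) + (7/55)/(x - 3) - (7/30)/(x + 2)


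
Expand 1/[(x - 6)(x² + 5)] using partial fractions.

Cover-up at x = 6: α = 1/(6² + 5) = 1/41. Then β = -α = -1/41, γ = -α·(0 + 6) = -6/41
Result: (1/41)/(x - 6) - ((1/41)x + 6/41)/(x² + 5)


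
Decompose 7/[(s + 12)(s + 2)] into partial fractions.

7/(s + 12)(s + 2) = α/(s + 12) + β/(s + 2). α = 7/(-12 + 2) = -7/10, β = 7/(-2 + 12) = 7/10
Result: (-7/10)/(s + 12) + (7/10)/(s + 2)


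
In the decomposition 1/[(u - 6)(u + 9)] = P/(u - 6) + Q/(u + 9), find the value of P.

Cover-up at u = 6: P = 1/(6 + 9) = 1/15


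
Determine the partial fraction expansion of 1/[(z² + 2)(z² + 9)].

Coefficient matching gives α = γ = 0, β = 1/(9-2) = 1/7, δ = -β = -1/7
Result: (1/7)/(z² + 2) - (1/7)/(z² + 9)


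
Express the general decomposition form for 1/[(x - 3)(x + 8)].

Distinct linear factors: A/(x - 3) + B/(x + 8)


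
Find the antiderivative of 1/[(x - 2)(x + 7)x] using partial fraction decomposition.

Cover-up: A = 1/18, B = 1/63, C = -1/14. Decomposition: (1/18)/(x - 2) + (1/63)/(x + 7) - (1/14)/x. Integrate each term: (1/18) ln|(x - 2)| + (1/63) ln|(x + 7)| - (1/14) ln|x| + C


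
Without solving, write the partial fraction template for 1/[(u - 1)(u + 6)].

Distinct linear factors: A/(u - 1) + B/(u + 6)


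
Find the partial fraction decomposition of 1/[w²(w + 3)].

Cover-up at w=-3: γ = 1/(-3 - 0)² = 1/9. Cover-up at w=0: β = 1/(0 + 3) = 1/3. Comparing w² coeff: α = -γ = -1/9
Result: (-1/9)/w + (1/3)/w² + (1/9)/(w + 3)


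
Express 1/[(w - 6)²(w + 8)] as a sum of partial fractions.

Cover-up at w=-8: γ = 1/(-8 - 6)² = 1/196. Cover-up at w=6: β = 1/(6 + 8) = 1/14. Comparing w² coeff: α = -γ = -1/196
Result: (-1/196)/(w - 6) + (1/14)/(w - 6)² + (1/196)/(w + 8)


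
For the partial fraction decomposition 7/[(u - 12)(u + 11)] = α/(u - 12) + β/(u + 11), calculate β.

Cover-up at u = -11: β = 7/(-11 - 12) = -7/23


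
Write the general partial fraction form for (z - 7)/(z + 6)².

Repeated linear factor: A/(z + 6) + B/(z + 6)²


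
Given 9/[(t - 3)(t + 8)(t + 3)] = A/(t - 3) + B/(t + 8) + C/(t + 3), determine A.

Cover-up at t = 3: A = 9/[(3 + 8)(3 + 3)] = 9/[(11)(6)] = 9/66 = 3/22


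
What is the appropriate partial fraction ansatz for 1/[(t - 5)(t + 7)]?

Distinct linear factors: P/(t - 5) + Q/(t + 7)


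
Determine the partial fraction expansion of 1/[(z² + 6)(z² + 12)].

Coefficient matching gives α = γ = 0, β = 1/(12-6) = 1/6, δ = -β = -1/6
Result: (1/6)/(z² + 6) - (1/6)/(z² + 12)


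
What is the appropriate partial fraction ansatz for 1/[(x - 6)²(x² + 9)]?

Repeated linear + quadratic: P/(x - 6) + Q/(x - 6)² + (Rx + S)/(x² + 9)


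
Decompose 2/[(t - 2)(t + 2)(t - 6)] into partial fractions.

Using cover-up method: A = -1/8, B = 1/16, C = 1/16
Result: (-1/8)/(t - 2) + (1/16)/(t + 2) + (1/16)/(t - 6)


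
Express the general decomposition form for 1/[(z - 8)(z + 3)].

Distinct linear factors: P/(z - 8) + Q/(z + 3)


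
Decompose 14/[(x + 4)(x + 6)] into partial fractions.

14/(x + 4)(x + 6) = α/(x + 4) + β/(x + 6). α = 14/(-4 + 6) = 7, β = 14/(-6 + 4) = -7
Result: 7/(x + 4) - 7/(x + 6)


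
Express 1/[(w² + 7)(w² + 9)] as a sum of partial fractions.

Coefficient matching gives P = R = 0, Q = 1/(9-7) = 1/2, S = -Q = -1/2
Result: (1/2)/(w² + 7) - (1/2)/(w² + 9)


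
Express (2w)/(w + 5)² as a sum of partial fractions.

(2w) = α(w + 5) + β. At w = -5: β = 2·(-5) + 0 = -10. Coeff of w: α = 2
Result: 2/(w + 5) - 10/(w + 5)²


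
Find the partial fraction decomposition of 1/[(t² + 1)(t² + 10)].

Coefficient matching gives α = γ = 0, β = 1/(10-1) = 1/9, δ = -β = -1/9
Result: (1/9)/(t² + 1) - (1/9)/(t² + 10)


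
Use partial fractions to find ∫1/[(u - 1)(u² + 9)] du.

Cover-up at u=1: P = 1/(1²+9) = 1/10. Coeff matching: Q = -1/10, R = -1/10. Decomposition: (1/10)/(u - 1) - ((1/10)u + 1/10)/(u² + 9). Integrate: linear → ln, quadratic → (1/2)ln + arctan: (1/10) ln|(u - 1)| - (1/20) ln(u² + 9) - (1/30) arctan(u/3) + C


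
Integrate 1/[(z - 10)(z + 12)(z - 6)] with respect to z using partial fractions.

Cover-up: A = 1/88, B = 1/396, C = -1/72. Decomposition: (1/88)/(z - 10) + (1/396)/(z + 12) - (1/72)/(z - 6). Integrate each term: (1/88) ln|(z - 10)| + (1/396) ln|(z + 12)| - (1/72) ln|(z - 6)| + C


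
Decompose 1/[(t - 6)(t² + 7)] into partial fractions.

Cover-up at t = 6: P = 1/(6² + 7) = 1/43. Then Q = -P = -1/43, R = -P·(0 + 6) = -6/43
Result: (1/43)/(t - 6) - ((1/43)t + 6/43)/(t² + 7)


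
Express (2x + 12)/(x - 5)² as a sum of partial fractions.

(2x + 12) = A(x - 5) + B. At x = 5: B = 2·5 + 12 = 22. Coeff of x: A = 2
Result: 2/(x - 5) + 22/(x - 5)²


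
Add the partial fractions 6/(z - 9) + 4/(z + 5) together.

Common denominator (z - 9)(z + 5). Numerator: 6(z + 5) + 4(z - 9) = (6z + 30) + (4z - 36) = 10z - 6
Result: (10z - 6)/[(z - 9)(z + 5)]


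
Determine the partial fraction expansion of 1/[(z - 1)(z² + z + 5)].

Cover-up at z = 1: α = 1/(1² + 1·1 + 5) = 1/7. Then β = -α = -1/7, γ = -α·(1 + 1) = -2/7
Result: (1/7)/(z - 1) - ((1/7)z + 2/7)/(z² + z + 5)


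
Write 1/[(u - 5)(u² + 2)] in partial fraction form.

Cover-up at u = 5: P = 1/(5² + 2) = 1/27. Then Q = -P = -1/27, R = -P·(0 + 5) = -5/27
Result: (1/27)/(u - 5) - ((1/27)u + 5/27)/(u² + 2)


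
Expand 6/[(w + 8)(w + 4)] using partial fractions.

6/(w + 8)(w + 4) = α/(w + 8) + β/(w + 4). α = 6/(-8 + 4) = -3/2, β = 6/(-4 + 8) = 3/2
Result: (-3/2)/(w + 8) + (3/2)/(w + 4)


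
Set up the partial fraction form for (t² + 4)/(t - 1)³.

Repeated linear factor (power 3): α/(t - 1) + β/(t - 1)² + γ/(t - 1)³


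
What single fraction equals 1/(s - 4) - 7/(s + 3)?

Common denominator (s - 4)(s + 3). Numerator: 1(s + 3) - 7(s - 4) = (s + 3) - (7s - 28) = -6s + 31
Result: (-6s + 31)/[(s - 4)(s + 3)]


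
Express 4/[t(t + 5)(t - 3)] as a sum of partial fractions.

Using cover-up method: A = -4/15, B = 1/10, C = 1/6
Result: (-4/15)/t + (1/10)/(t + 5) + (1/6)/(t - 3)


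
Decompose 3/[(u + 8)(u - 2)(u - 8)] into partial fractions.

Using cover-up method: α = 3/160, β = -1/20, γ = 1/32
Result: (3/160)/(u + 8) - (1/20)/(u - 2) + (1/32)/(u - 8)


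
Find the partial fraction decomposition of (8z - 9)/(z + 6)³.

(8z - 9) = P(z + 6)² + Q(z + 6) + R. At z = -6: R = 8·(-6) - 9 = -57. Coefficients: P = 0, Q = 8
Result: 8/(z + 6)² - 57/(z + 6)³


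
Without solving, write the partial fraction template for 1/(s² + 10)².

Repeated quadratic factor: (Ps + Q)/(s² + 10) + (Rs + S)/(s² + 10)²


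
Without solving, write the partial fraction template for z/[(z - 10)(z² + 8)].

Linear + irreducible quadratic: A/(z - 10) + (Bz + C)/(z² + 8)


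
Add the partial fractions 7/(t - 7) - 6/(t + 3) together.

Common denominator (t - 7)(t + 3). Numerator: 7(t + 3) - 6(t - 7) = (7t + 21) - (6t - 42) = t + 63
Result: (t + 63)/[(t - 7)(t + 3)]


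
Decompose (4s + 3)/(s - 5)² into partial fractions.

(4s + 3) = P(s - 5) + Q. At s = 5: Q = 4·5 + 3 = 23. Coeff of s: P = 4
Result: 4/(s - 5) + 23/(s - 5)²


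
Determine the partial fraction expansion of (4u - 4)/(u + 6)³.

(4u - 4) = P(u + 6)² + Q(u + 6) + R. At u = -6: R = 4·(-6) - 4 = -28. Coefficients: P = 0, Q = 4
Result: 4/(u + 6)² - 28/(u + 6)³


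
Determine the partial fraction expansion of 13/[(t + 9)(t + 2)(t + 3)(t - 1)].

Using Heaviside cover-up: (-13/420)/(t + 9) - (13/21)/(t + 2) + (13/24)/(t + 3) + (13/120)/(t - 1)


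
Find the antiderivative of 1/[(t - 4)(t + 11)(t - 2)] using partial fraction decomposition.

Cover-up: P = 1/30, Q = 1/195, R = -1/26. Decomposition: (1/30)/(t - 4) + (1/195)/(t + 11) - (1/26)/(t - 2). Integrate each term: (1/30) ln|(t - 4)| + (1/195) ln|(t + 11)| - (1/26) ln|(t - 2)| + C


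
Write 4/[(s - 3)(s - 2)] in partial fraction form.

4/(s - 3)(s - 2) = α/(s - 3) + β/(s - 2). α = 4/(3 - 2) = 4, β = 4/(2 - 3) = -4
Result: 4/(s - 3) - 4/(s - 2)


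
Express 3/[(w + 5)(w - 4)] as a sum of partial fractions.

3/(w + 5)(w - 4) = P/(w + 5) + Q/(w - 4). P = 3/(-5 - 4) = -1/3, Q = 3/(4 + 5) = 1/3
Result: (-1/3)/(w + 5) + (1/3)/(w - 4)


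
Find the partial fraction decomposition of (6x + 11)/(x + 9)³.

(6x + 11) = α(x + 9)² + β(x + 9) + γ. At x = -9: γ = 6·(-9) + 11 = -43. Coefficients: α = 0, β = 6
Result: 6/(x + 9)² - 43/(x + 9)³


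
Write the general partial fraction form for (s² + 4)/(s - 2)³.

Repeated linear factor (power 3): A/(s - 2) + B/(s - 2)² + C/(s - 2)³


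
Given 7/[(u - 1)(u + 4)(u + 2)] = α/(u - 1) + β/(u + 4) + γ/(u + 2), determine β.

Cover-up at u = -4: β = 7/[(-4 - 1)(-4 + 2)] = 7/[(-5)(-2)] = 7/10


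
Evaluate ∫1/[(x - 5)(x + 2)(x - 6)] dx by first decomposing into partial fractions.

Cover-up: P = -1/7, Q = 1/56, R = 1/8. Decomposition: (-1/7)/(x - 5) + (1/56)/(x + 2) + (1/8)/(x - 6). Integrate each term: (-1/7) ln|(x - 5)| + (1/56) ln|(x + 2)| + (1/8) ln|(x - 6)| + C


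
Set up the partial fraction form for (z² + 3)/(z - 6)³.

Repeated linear factor (power 3): α/(z - 6) + β/(z - 6)² + γ/(z - 6)³


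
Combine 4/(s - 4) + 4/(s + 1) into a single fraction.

Common denominator (s - 4)(s + 1). Numerator: 4(s + 1) + 4(s - 4) = (4s + 4) + (4s - 16) = 8s - 12
Result: (8s - 12)/[(s - 4)(s + 1)]


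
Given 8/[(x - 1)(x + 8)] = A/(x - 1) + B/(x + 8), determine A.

Cover-up at x = 1: A = 8/(1 + 8) = 8/9


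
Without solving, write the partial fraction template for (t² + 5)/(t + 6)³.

Repeated linear factor (power 3): A/(t + 6) + B/(t + 6)² + C/(t + 6)³


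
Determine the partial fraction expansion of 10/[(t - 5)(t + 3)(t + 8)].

Using cover-up method: α = 5/52, β = -1/4, γ = 2/13
Result: (5/52)/(t - 5) - (1/4)/(t + 3) + (2/13)/(t + 8)


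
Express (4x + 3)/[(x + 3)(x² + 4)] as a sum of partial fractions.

At x=-3: P = (4·(-3) + 3)/((-3)² + 4) = -9/13. Q = -P = 9/13, R = 4 - (-3)·P = 25/13
Result: (-9/13)/(x + 3) + ((9/13)x + 25/13)/(x² + 4)


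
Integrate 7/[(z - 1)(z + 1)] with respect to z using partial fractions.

Decompose: 7/[(z - 1)(z + 1)] = (7/2)/(z - 1) - (7/2)/(z + 1). Integrate each term: (7/2) ln|(z - 1)| - (7/2) ln|(z + 1)| + C


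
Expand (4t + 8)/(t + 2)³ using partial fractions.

(4t + 8) = α(t + 2)² + β(t + 2) + γ. At t = -2: γ = 4·(-2) + 8 = 0. Coefficients: α = 0, β = 4
Result: 4/(t + 2)²


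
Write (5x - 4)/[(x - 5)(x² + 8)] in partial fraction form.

At x=5: A = (5·5 - 4)/(5² + 8) = 7/11. B = -A = -7/11, C = 5 - 5·A = 20/11
Result: (7/11)/(x - 5) - ((7/11)x - 20/11)/(x² + 8)


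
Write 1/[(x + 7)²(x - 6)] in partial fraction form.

Cover-up at x=6: R = 1/(6 + 7)² = 1/169. Cover-up at x=-7: Q = 1/(-7 - 6) = -1/13. Comparing x² coeff: P = -R = -1/169
Result: (-1/169)/(x + 7) - (1/13)/(x + 7)² + (1/169)/(x - 6)


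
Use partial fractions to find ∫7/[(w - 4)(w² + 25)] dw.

Cover-up at w=4: α = 7/(4²+25) = 7/41. Coeff matching: β = -7/41, γ = -28/41. Decomposition: (7/41)/(w - 4) - ((7/41)w + 28/41)/(w² + 25). Integrate: linear → ln, quadratic → (1/2)ln + arctan: (7/41) ln|(w - 4)| - (7/82) ln(w² + 25) - (28/205) arctan(w/5) + C


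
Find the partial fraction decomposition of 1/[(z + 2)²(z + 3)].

Cover-up at z=-3: R = 1/(-3 + 2)² = 1. Cover-up at z=-2: Q = 1/(-2 + 3) = 1. Comparing z² coeff: P = -R = -1
Result: -1/(z + 2) + 1/(z + 2)² + 1/(z + 3)


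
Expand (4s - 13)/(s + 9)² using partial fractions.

(4s - 13) = α(s + 9) + β. At s = -9: β = 4·(-9) - 13 = -49. Coeff of s: α = 4
Result: 4/(s + 9) - 49/(s + 9)²


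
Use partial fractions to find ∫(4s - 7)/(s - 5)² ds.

Decompose: α = 4, β = 4·5 - 7 = 13, so (4s - 7)/(s - 5)² = 4/(s - 5) + 13/(s - 5)². Integrate: ∫ α/(s - 5) ds = 4 ln|(s - 5)|; ∫ β/(s - 5)² ds = -13/(s - 5). Sum: 4 ln|(s - 5)| - 13/(s - 5) + C


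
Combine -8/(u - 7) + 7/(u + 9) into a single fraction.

Common denominator (u - 7)(u + 9). Numerator: -8(u + 9) + 7(u - 7) = (-8u - 72) + (7u - 49) = -u - 121
Result: (-u - 121)/[(u - 7)(u + 9)]


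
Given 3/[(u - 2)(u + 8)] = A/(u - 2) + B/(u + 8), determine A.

Cover-up at u = 2: A = 3/(2 + 8) = 3/10


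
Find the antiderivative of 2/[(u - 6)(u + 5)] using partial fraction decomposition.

Decompose: 2/[(u - 6)(u + 5)] = (2/11)/(u - 6) - (2/11)/(u + 5). Integrate each term: (2/11) ln|(u - 6)| - (2/11) ln|(u + 5)| + C


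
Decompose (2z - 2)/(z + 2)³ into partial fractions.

(2z - 2) = P(z + 2)² + Q(z + 2) + R. At z = -2: R = 2·(-2) - 2 = -6. Coefficients: P = 0, Q = 2
Result: 2/(z + 2)² - 6/(z + 2)³


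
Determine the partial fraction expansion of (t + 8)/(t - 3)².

(t + 8) = A(t - 3) + B. At t = 3: B = 1·3 + 8 = 11. Coeff of t: A = 1
Result: 1/(t - 3) + 11/(t - 3)²


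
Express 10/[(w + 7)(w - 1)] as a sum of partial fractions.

10/(w + 7)(w - 1) = A/(w + 7) + B/(w - 1). A = 10/(-7 - 1) = -5/4, B = 10/(1 + 7) = 5/4
Result: (-5/4)/(w + 7) + (5/4)/(w - 1)


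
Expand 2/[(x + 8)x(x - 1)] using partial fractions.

Using cover-up method: A = 1/36, B = -1/4, C = 2/9
Result: (1/36)/(x + 8) - (1/4)/x + (2/9)/(x - 1)


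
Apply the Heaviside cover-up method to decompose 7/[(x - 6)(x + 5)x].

Cover (x - 6), x=6: P = 7/[(6 + 5)(6 - 0)] = 7/66. Cover (x + 5), x=-5: Q = 7/[(-5 - 6)(-5 - 0)] = 7/55. Cover x, x=0: R = 7/[(0 - 6)(0 + 5)] = -7/30.
Result: (7/66)/(x - 6) + (7/55)/(x + 5) - (7/30)/x


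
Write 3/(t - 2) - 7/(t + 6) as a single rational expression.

Common denominator (t - 2)(t + 6). Numerator: 3(t + 6) - 7(t - 2) = (3t + 18) - (7t - 14) = -4t + 32
Result: (-4t + 32)/[(t - 2)(t + 6)]


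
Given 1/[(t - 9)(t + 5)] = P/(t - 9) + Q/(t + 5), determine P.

Cover-up at t = 9: P = 1/(9 + 5) = 1/14


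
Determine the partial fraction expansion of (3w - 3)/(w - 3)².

(3w - 3) = P(w - 3) + Q. At w = 3: Q = 3·3 - 3 = 6. Coeff of w: P = 3
Result: 3/(w - 3) + 6/(w - 3)²


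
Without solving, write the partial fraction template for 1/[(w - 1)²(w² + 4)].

Repeated linear + quadratic: P/(w - 1) + Q/(w - 1)² + (Rw + S)/(w² + 4)


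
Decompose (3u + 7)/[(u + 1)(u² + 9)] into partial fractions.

At u=-1: A = (3·(-1) + 7)/((-1)² + 9) = 2/5. B = -A = -2/5, C = 3 - (-1)·A = 17/5
Result: (2/5)/(u + 1) - ((2/5)u - 17/5)/(u² + 9)


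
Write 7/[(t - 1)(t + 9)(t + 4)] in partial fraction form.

Using cover-up method: A = 7/50, B = 7/50, C = -7/25
Result: (7/50)/(t - 1) + (7/50)/(t + 9) - (7/25)/(t + 4)


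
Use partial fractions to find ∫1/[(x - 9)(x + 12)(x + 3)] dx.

Cover-up: A = 1/252, B = 1/189, C = -1/108. Decomposition: (1/252)/(x - 9) + (1/189)/(x + 12) - (1/108)/(x + 3). Integrate each term: (1/252) ln|(x - 9)| + (1/189) ln|(x + 12)| - (1/108) ln|(x + 3)| + C


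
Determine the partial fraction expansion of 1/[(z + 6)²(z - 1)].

Cover-up at z=1: γ = 1/(1 + 6)² = 1/49. Cover-up at z=-6: β = 1/(-6 - 1) = -1/7. Comparing z² coeff: α = -γ = -1/49
Result: (-1/49)/(z + 6) - (1/7)/(z + 6)² + (1/49)/(z - 1)


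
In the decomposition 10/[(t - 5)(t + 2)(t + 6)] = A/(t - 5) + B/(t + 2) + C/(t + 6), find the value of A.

Cover-up at t = 5: A = 10/[(5 + 2)(5 + 6)] = 10/[(7)(11)] = 10/77


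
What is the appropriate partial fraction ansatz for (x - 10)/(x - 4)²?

Repeated linear factor: P/(x - 4) + Q/(x - 4)²


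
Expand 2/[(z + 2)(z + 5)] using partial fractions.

2/(z + 2)(z + 5) = P/(z + 2) + Q/(z + 5). P = 2/(-2 + 5) = 2/3, Q = 2/(-5 + 2) = -2/3
Result: (2/3)/(z + 2) - (2/3)/(z + 5)


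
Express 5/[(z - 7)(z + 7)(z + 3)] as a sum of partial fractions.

Using cover-up method: α = 1/28, β = 5/56, γ = -1/8
Result: (1/28)/(z - 7) + (5/56)/(z + 7) - (1/8)/(z + 3)


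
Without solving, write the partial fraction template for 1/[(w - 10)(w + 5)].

Distinct linear factors: P/(w - 10) + Q/(w + 5)


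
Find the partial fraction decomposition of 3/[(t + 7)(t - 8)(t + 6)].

Using cover-up method: α = 1/5, β = 1/70, γ = -3/14
Result: (1/5)/(t + 7) + (1/70)/(t - 8) - (3/14)/(t + 6)


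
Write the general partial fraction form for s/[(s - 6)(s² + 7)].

Linear + irreducible quadratic: P/(s - 6) + (Qs + R)/(s² + 7)


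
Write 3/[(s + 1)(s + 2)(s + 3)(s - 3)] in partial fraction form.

Using Heaviside cover-up: (-3/8)/(s + 1) + (3/5)/(s + 2) - (1/4)/(s + 3) + (1/40)/(s - 3)


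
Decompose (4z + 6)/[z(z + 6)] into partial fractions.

At z=0: P = (4·0 + 6)/(0 + 6) = 1. At z=-6: Q = (4·(-6) + 6)/(-6 - 0) = 3
Result: 1/z + 3/(z + 6)


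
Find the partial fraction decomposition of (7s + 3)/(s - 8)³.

(7s + 3) = P(s - 8)² + Q(s - 8) + R. At s = 8: R = 7·8 + 3 = 59. Coefficients: P = 0, Q = 7
Result: 7/(s - 8)² + 59/(s - 8)³


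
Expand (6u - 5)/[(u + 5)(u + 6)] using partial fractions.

At u=-5: α = (6·(-5) - 5)/(-5 + 6) = -35. At u=-6: β = (6·(-6) - 5)/(-6 + 5) = 41
Result: -35/(u + 5) + 41/(u + 6)


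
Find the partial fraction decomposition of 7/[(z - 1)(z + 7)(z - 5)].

Using cover-up method: P = -7/32, Q = 7/96, R = 7/48
Result: (-7/32)/(z - 1) + (7/96)/(z + 7) + (7/48)/(z - 5)


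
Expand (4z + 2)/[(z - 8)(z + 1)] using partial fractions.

At z=8: α = (4·8 + 2)/(8 + 1) = 34/9. At z=-1: β = (4·(-1) + 2)/(-1 - 8) = 2/9
Result: (34/9)/(z - 8) + (2/9)/(z + 1)


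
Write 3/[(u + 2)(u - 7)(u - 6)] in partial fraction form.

Using cover-up method: P = 1/24, Q = 1/3, R = -3/8
Result: (1/24)/(u + 2) + (1/3)/(u - 7) - (3/8)/(u - 6)


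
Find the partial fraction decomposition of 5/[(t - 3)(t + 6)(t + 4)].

Using cover-up method: A = 5/63, B = 5/18, C = -5/14
Result: (5/63)/(t - 3) + (5/18)/(t + 6) - (5/14)/(t + 4)


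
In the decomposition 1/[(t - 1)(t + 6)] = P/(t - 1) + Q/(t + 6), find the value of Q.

Cover-up at t = -6: Q = 1/(-6 - 1) = -1/7


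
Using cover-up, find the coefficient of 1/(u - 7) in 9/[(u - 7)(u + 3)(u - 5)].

Cover (u - 7), set u=7: 9/[(7 + 3)(7 - 5)] = 9/20


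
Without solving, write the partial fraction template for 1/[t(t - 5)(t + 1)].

Three distinct linear factors: P/t + Q/(t - 5) + R/(t + 1)


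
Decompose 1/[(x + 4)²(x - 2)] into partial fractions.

Cover-up at x=2: R = 1/(2 + 4)² = 1/36. Cover-up at x=-4: Q = 1/(-4 - 2) = -1/6. Comparing x² coeff: P = -R = -1/36
Result: (-1/36)/(x + 4) - (1/6)/(x + 4)² + (1/36)/(x - 2)


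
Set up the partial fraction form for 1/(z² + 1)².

Repeated quadratic factor: (αz + β)/(z² + 1) + (γz + δ)/(z² + 1)²


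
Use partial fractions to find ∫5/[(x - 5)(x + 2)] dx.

Decompose: 5/[(x - 5)(x + 2)] = (5/7)/(x - 5) - (5/7)/(x + 2). Integrate each term: (5/7) ln|(x - 5)| - (5/7) ln|(x + 2)| + C


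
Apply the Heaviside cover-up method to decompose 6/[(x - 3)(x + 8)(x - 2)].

Cover (x - 3), x=3: α = 6/[(3 + 8)(3 - 2)] = 6/11. Cover (x + 8), x=-8: β = 6/[(-8 - 3)(-8 - 2)] = 3/55. Cover (x - 2), x=2: γ = 6/[(2 - 3)(2 + 8)] = -3/5.
Result: (6/11)/(x - 3) + (3/55)/(x + 8) - (3/5)/(x - 2)


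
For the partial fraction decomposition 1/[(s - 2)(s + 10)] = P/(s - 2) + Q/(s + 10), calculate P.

Cover-up at s = 2: P = 1/(2 + 10) = 1/12


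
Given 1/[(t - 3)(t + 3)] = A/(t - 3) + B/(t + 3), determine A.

Cover-up at t = 3: A = 1/(3 + 3) = 1/6


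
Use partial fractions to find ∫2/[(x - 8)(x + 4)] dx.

Decompose: 2/[(x - 8)(x + 4)] = (1/6)/(x - 8) - (1/6)/(x + 4). Integrate each term: (1/6) ln|(x - 8)| - (1/6) ln|(x + 4)| + C


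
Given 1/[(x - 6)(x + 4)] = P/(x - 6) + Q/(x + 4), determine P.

Cover-up at x = 6: P = 1/(6 + 4) = 1/10


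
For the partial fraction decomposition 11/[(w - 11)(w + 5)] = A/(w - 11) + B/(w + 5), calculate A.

Cover-up at w = 11: A = 11/(11 + 5) = 11/16


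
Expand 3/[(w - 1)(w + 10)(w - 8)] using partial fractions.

Using cover-up method: P = -3/77, Q = 1/66, R = 1/42
Result: (-3/77)/(w - 1) + (1/66)/(w + 10) + (1/42)/(w - 8)


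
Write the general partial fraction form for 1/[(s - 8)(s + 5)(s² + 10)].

Two linear + quadratic: A/(s - 8) + B/(s + 5) + (Cs + D)/(s² + 10)


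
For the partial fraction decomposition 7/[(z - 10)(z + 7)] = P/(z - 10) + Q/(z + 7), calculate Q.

Cover-up at z = -7: Q = 7/(-7 - 10) = -7/17
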